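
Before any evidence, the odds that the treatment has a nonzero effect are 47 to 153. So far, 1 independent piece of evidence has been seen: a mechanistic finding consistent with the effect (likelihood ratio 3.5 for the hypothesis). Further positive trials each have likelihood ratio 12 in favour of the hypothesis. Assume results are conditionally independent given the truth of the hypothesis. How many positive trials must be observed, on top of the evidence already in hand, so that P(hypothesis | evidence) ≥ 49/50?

2

Prior odds = 47/153.
Bayes factor of the evidence already in hand = 3.5.
Odds after that evidence = (47/153) × 3.5 = 329/306.
Target odds = 0.98/0.02 = 49.
Need 12ⁿ ≥ 49 ÷ (329/306) = 2142/47.
12¹ = 12 falls short of 2142/47 but 12² = 144 reaches it, so n = 2.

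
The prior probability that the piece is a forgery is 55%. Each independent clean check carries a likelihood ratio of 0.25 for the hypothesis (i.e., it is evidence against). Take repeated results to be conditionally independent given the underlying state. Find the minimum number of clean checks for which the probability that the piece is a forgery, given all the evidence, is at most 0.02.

Prior odds: 0.55 ÷ 0.45 = 11/9.
Likelihood ratio per clean check = 0.25.
Target odds: 0.02 ÷ 0.98 = 1/49.
Require 0.25ⁿ ≤ 1/49 ÷ (11/9) = 9/539.
0.25² = 0.0625 is still above 9/539 but 0.25³ = 0.015625 is at or below it, so n = 3.

3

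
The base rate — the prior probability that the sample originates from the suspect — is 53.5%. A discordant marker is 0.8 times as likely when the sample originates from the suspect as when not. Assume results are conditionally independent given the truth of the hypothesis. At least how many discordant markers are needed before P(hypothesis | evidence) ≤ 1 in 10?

11

Prior odds: 0.535 ÷ 0.465 = 107/93.
Likelihood ratio per discordant marker = 0.8.
Target posterior odds = 0.1/0.9 = 1/9.
Require 0.8ⁿ ≤ 1/9 ÷ (107/93) = 31/321.
0.8¹⁰ = 1048576/9765625 is still above 31/321 but 0.8¹¹ = 4194304/48828125 is at or below it, so n = 11.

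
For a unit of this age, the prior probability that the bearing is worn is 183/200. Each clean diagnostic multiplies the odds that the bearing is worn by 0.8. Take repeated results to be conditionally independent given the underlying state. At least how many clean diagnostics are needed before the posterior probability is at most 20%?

17

Prior odds = 0.915/0.085 = 183/17.
Likelihood ratio per clean diagnostic = 0.8.
Target posterior odds = 0.2/0.8 = 0.25.
Require 0.8ⁿ ≤ 0.25 ÷ (183/17) = 17/732.
0.8¹⁶ ≈0.0281475 is still above 17/732 but 0.8¹⁷ ≈0.022518 is at or below it, so n = 17.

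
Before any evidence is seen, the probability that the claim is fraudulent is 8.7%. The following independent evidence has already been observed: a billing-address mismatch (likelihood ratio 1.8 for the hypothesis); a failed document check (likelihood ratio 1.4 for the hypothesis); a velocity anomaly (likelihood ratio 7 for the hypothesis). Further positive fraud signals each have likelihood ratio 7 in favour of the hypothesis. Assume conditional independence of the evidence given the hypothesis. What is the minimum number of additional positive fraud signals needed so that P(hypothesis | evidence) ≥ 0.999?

4

Prior odds = 0.087/0.913 = 87/913.
Combined Bayes factor of the evidence already in hand = 1.8 × 1.4 × 7 = 17.64.
Odds after that evidence = (87/913) × 17.64 = 38367/22825.
Target odds = 0.999/0.001 = 999.
Need 7ⁿ ≥ 999 ÷ (38367/22825) = 844525/1421.
7³ = 343 falls short of 844525/1421 but 7⁴ = 2401 reaches it, so n = 4.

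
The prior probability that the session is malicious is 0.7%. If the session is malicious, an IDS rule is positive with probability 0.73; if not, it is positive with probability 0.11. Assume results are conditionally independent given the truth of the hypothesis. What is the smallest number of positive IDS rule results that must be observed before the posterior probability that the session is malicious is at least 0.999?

Prior odds = 0.007/0.993 = 7/993.
Likelihood ratio of a positive = 0.73/0.11 = 73/11.
Target posterior odds = 0.999/0.001 = 999.
Require (73/11)ⁿ ≥ 999 ÷ (7/993) = 992007/7.
(73/11)⁶ ≈85424.2 falls short of 992007/7 but (73/11)⁷ ≈566906 reaches it, so n = 7.

7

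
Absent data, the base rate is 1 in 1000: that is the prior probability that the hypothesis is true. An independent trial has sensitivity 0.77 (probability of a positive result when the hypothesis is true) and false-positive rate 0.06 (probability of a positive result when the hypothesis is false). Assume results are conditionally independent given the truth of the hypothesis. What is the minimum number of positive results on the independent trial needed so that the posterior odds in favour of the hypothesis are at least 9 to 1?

4

Prior odds = 0.001/0.999 = 1/999.
Likelihood ratio of a positive result = 0.77/0.06 = 77/6.
Target odds = 9.
Need (1/999) × (77/6)ⁿ ≥ 9, i.e. (77/6)ⁿ ≥ 8991.
(77/6)³ = 456533/216 falls short of 8991 but (77/6)⁴ = 35153041/1296 reaches it, so n = 4.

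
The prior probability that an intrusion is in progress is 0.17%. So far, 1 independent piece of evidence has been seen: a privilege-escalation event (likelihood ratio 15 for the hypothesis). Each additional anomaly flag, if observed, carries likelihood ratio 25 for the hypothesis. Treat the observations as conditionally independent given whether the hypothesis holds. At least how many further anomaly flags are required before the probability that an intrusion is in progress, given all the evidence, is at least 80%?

2

Prior odds = 0.0017/0.9983 = 17/9983.
Bayes factor of the evidence already in hand = 15.
Odds after that evidence = (17/9983) × 15 = 255/9983.
Target odds = 0.8/0.2 = 4.
Need 25ⁿ ≥ 4 ÷ (255/9983) = 39932/255.
25¹ = 25 falls short of 39932/255 but 25² = 625 reaches it, so n = 2.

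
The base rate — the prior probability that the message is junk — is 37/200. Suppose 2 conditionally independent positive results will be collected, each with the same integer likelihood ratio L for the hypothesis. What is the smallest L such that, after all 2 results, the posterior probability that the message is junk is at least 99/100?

21

Prior odds = 0.185/0.815 = 37/163.
Target odds = 0.99/0.01 = 99.
Need L² ≥ 99 ÷ (37/163) = 16137/37.
20² = 400 < 16137/37 ≤ 441 = 21², so L = 21.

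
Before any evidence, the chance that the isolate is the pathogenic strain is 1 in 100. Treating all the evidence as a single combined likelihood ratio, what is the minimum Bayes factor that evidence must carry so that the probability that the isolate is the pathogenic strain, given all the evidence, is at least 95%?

1881

Prior odds = 0.01/0.99 = 1/99.
Target odds = 0.95/0.05 = 19.
Required Bayes factor = 19 ÷ (1/99) = 1881.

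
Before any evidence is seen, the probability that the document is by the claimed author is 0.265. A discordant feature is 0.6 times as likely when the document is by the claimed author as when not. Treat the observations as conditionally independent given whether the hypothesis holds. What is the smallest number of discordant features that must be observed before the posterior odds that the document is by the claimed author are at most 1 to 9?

Prior odds = 0.265/0.735 = 53/147.
Likelihood ratio per discordant feature = 0.6.
Target odds = 1/9.
Need (53/147) × 0.6ⁿ ≤ 1/9, i.e. 0.6ⁿ ≤ 49/159.
0.6² = 0.36 is still above 49/159 but 0.6³ = 0.216 is at or below it, so n = 3.

3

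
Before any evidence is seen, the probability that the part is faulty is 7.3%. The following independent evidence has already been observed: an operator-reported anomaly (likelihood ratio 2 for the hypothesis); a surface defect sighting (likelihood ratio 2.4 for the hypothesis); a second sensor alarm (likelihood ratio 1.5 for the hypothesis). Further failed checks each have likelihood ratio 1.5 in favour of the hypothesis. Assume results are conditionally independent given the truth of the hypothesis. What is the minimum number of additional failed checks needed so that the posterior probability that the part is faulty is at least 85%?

Prior odds = 0.073/0.927 = 73/927.
Combined Bayes factor of the evidence already in hand = 2 × 2.4 × 1.5 = 7.2.
Odds after that evidence = (73/927) × 7.2 = 292/515.
Target odds = 0.85/0.15 = 17/3.
Need 1.5ⁿ ≥ 17/3 ÷ (292/515) = 8755/876.
1.5⁵ = 7.59375 falls short of 8755/876 but 1.5⁶ = 11.390625 reaches it, so n = 6.

6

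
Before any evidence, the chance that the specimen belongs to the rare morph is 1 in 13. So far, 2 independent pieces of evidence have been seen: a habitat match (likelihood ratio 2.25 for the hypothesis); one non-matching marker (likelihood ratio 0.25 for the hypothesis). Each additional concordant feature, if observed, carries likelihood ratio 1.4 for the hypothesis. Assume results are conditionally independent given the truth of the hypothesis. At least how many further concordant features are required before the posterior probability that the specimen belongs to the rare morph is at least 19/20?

Prior odds = (1/13)/(12/13) = 1/12.
Combined Bayes factor of the evidence already in hand = 2.25 × 0.25 = 0.5625.
Odds after that evidence = (1/12) × 0.5625 = 0.046875.
Target odds = 0.95/0.05 = 19.
Need 1.4ⁿ ≥ 19 ÷ 0.046875 = 1216/3.
1.4¹⁷ ≈304.913 falls short of 1216/3 but 1.4¹⁸ ≈426.879 reaches it, so n = 18.

18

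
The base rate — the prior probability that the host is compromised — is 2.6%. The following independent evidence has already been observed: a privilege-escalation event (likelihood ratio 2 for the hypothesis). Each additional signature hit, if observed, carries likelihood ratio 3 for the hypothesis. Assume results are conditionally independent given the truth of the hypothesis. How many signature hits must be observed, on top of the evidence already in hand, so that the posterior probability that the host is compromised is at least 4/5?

Prior odds = 0.026/0.974 = 13/487.
Bayes factor of the evidence already in hand = 2.
Odds after that evidence = (13/487) × 2 = 26/487.
Target odds = 0.8/0.2 = 4.
Need 3ⁿ ≥ 4 ÷ (26/487) = 974/13.
3³ = 27 falls short of 974/13 but 3⁴ = 81 reaches it, so n = 4.

4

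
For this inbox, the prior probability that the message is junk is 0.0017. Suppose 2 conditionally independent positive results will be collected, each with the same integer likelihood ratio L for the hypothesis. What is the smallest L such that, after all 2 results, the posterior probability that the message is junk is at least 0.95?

Prior odds = 0.0017/0.9983 = 17/9983.
Target odds = 0.95/0.05 = 19.
Need L² ≥ 19 ÷ (17/9983) = 189677/17.
105² = 11025 < 189677/17 ≤ 11236 = 106², so L = 106.

106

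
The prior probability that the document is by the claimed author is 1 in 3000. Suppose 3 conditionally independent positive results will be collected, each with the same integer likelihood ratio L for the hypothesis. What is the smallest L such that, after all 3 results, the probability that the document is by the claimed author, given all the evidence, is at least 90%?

Prior odds = (1/3000)/(2999/3000) = 1/2999.
Target odds = 0.9/0.1 = 9.
Need L³ ≥ 9 ÷ (1/2999) = 26991.
29³ = 24389 < 26991 ≤ 27000 = 30³, so L = 30.

30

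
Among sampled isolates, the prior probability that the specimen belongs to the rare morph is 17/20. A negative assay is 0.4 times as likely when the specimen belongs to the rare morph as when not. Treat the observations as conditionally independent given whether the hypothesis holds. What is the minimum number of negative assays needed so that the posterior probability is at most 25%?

Prior odds: 0.85 ÷ 0.15 = 17/3.
Likelihood ratio per negative assay = 0.4.
Target posterior odds = 0.25/0.75 = 1/3.
Need (17/3) × 0.4ⁿ ≤ 1/3, i.e. 0.4ⁿ ≤ 1/17.
0.4³ = 0.064 is still above 1/17 but 0.4⁴ = 0.0256 is at or below it, so n = 4.

4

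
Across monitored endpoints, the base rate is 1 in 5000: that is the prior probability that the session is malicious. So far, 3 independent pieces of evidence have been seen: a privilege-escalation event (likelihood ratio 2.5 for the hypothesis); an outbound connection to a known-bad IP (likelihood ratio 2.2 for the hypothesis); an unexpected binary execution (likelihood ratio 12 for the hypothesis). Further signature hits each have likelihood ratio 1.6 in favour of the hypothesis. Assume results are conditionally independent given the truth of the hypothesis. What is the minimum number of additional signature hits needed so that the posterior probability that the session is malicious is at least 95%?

Prior odds = 0.0002/0.9998 = 1/4999.
Combined Bayes factor of the evidence already in hand = 2.5 × 2.2 × 12 = 66.
Odds after that evidence = (1/4999) × 66 = 66/4999.
Target odds = 0.95/0.05 = 19.
Need 1.6ⁿ ≥ 19 ÷ (66/4999) = 94981/66.
1.6¹⁵ ≈1152.92 falls short of 94981/66 but 1.6¹⁶ ≈1844.67 reaches it, so n = 16.

16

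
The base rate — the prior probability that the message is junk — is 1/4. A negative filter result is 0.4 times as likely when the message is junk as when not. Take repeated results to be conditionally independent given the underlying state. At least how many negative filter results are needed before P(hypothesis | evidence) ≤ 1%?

Prior odds = 0.25/0.75 = 1/3.
Likelihood ratio per negative filter result = 0.4.
Target odds: 0.01 ÷ 0.99 = 1/99.
Need (1/3) × 0.4ⁿ ≤ 1/99, i.e. 0.4ⁿ ≤ 1/33.
0.4³ = 0.064 is still above 1/33 but 0.4⁴ = 0.0256 is at or below it, so n = 4.

4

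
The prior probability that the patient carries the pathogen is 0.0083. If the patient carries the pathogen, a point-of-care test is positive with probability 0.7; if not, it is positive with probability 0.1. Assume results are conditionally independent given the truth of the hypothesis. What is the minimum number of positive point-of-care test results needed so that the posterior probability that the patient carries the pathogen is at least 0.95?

4

Prior odds = 0.0083/0.9917 = 83/9917.
Likelihood ratio of a positive = 0.7/0.1 = 7.
Target odds: 0.95 ÷ 0.05 = 19.
Need (83/9917) × 7ⁿ ≥ 19, i.e. 7ⁿ ≥ 188423/83.
7³ = 343 falls short of 188423/83 but 7⁴ = 2401 reaches it, so n = 4.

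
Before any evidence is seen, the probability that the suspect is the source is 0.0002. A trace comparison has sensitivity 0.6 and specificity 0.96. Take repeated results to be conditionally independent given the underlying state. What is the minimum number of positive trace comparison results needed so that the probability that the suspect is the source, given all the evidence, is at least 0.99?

Prior odds: 0.0002 ÷ 0.9998 = 1/4999.
False-positive rate = 1 − 0.96 = 0.04; likelihood ratio of a positive = 0.6/0.04 = 15.
Target odds: 0.99 ÷ 0.01 = 99.
Require 15ⁿ ≥ 99 ÷ (1/4999) = 494901.
15⁴ = 50625 falls short of 494901 but 15⁵ = 759375 reaches it, so n = 5.

5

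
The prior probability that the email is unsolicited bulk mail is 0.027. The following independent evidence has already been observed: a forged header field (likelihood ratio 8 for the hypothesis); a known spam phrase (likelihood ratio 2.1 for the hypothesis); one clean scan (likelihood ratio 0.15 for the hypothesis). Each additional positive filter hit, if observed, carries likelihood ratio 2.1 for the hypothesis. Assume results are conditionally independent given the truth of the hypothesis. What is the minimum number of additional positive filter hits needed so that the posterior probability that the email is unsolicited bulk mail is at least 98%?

Prior odds = 0.027/0.973 = 27/973.
Combined Bayes factor of the evidence already in hand = 8 × 2.1 × 0.15 = 2.52.
Odds after that evidence = (27/973) × 2.52 = 243/3475.
Target odds = 0.98/0.02 = 49.
Need 2.1ⁿ ≥ 49 ÷ (243/3475) = 170275/243.
2.1⁸ ≈378.229 falls short of 170275/243 but 2.1⁹ ≈794.28 reaches it, so n = 9.

9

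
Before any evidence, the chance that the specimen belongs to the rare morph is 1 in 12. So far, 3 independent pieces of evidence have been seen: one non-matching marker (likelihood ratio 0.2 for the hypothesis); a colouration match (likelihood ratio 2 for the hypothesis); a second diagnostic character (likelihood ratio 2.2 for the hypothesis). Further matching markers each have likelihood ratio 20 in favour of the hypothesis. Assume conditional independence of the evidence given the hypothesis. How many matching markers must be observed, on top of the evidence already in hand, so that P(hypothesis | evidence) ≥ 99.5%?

Prior odds = (1/12)/(11/12) = 1/11.
Combined Bayes factor of the evidence already in hand = 0.2 × 2 × 2.2 = 0.88.
Odds after that evidence = (1/11) × 0.88 = 0.08.
Target odds = 0.995/0.005 = 199.
Need 20ⁿ ≥ 199 ÷ 0.08 = 2487.5.
20² = 400 falls short of 2487.5 but 20³ = 8000 reaches it, so n = 3.

3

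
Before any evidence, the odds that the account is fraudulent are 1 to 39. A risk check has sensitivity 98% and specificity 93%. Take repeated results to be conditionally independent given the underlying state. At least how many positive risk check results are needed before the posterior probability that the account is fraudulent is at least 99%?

4

Prior odds = 1/39.
False-positive rate = 1 − 0.93 = 0.07; likelihood ratio of a positive = 0.98/0.07 = 14.
Target posterior odds = 0.99/0.01 = 99.
Need (1/39) × 14ⁿ ≥ 99, i.e. 14ⁿ ≥ 3861.
14³ = 2744 falls short of 3861 but 14⁴ = 38416 reaches it, so n = 4.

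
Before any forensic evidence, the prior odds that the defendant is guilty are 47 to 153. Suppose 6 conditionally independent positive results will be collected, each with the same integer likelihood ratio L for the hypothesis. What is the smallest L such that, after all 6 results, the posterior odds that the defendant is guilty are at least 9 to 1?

2

Prior odds = 47/153.
Target odds = 9.
Need L⁶ ≥ 9 ÷ (47/153) = 1377/47.
1⁶ = 1 < 1377/47 ≤ 64 = 2⁶, so L = 2.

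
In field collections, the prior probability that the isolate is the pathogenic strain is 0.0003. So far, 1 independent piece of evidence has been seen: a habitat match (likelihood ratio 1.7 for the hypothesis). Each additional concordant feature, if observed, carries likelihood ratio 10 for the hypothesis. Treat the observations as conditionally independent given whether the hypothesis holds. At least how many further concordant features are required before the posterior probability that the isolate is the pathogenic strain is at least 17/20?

Prior odds = 0.0003/0.9997 = 3/9997.
Bayes factor of the evidence already in hand = 1.7.
Odds after that evidence = (3/9997) × 1.7 = 51/99970.
Target odds = 0.85/0.15 = 17/3.
Need 10ⁿ ≥ 17/3 ÷ (51/99970) = 99970/9.
10⁴ = 10000 falls short of 99970/9 but 10⁵ = 100000 reaches it, so n = 5.

5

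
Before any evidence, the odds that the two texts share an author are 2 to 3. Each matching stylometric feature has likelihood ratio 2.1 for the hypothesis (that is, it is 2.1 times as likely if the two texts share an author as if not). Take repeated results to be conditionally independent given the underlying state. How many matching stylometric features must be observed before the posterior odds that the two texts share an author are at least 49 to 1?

Prior odds = 2/3.
Likelihood ratio per matching stylometric feature = 2.1.
Target odds = 49.
Require 2.1ⁿ ≥ 49 ÷ (2/3) = 73.5.
2.1⁵ = 4084101/100000 falls short of 73.5 but 2.1⁶ = 85766121/1000000 reaches it, so n = 6.

6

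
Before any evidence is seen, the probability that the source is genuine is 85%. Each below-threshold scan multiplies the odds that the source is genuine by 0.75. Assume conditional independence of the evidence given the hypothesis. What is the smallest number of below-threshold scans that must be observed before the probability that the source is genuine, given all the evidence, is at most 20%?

Prior odds: 0.85 ÷ 0.15 = 17/3.
Likelihood ratio per below-threshold scan = 0.75.
Target posterior odds = 0.2/0.8 = 0.25.
Need (17/3) × 0.75ⁿ ≤ 0.25, i.e. 0.75ⁿ ≤ 3/68.
0.75¹⁰ = 59049/1048576 is still above 3/68 but 0.75¹¹ = 177147/4194304 is at or below it, so n = 11.

11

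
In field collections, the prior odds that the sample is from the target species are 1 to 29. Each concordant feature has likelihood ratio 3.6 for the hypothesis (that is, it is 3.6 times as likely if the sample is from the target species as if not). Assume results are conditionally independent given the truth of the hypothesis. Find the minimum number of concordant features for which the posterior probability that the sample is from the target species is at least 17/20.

4

Prior odds = 1/29.
Likelihood ratio per concordant feature = 3.6.
Target odds: 0.85 ÷ 0.15 = 17/3.
Need (1/29) × 3.6ⁿ ≥ 17/3, i.e. 3.6ⁿ ≥ 493/3.
3.6³ = 46.656 falls short of 493/3 but 3.6⁴ = 167.9616 reaches it, so n = 4.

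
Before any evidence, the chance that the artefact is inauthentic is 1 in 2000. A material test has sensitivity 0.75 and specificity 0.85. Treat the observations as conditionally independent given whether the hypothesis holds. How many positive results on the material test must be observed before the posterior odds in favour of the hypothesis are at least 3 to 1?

Prior odds = 0.0005/0.9995 = 1/1999.
False-positive rate = 1 − 0.85 = 0.15; likelihood ratio of a positive = 0.75/0.15 = 5.
Target odds = 3.
Require 5ⁿ ≥ 3 ÷ (1/1999) = 5997.
5⁵ = 3125 falls short of 5997 but 5⁶ = 15625 reaches it, so n = 6.

6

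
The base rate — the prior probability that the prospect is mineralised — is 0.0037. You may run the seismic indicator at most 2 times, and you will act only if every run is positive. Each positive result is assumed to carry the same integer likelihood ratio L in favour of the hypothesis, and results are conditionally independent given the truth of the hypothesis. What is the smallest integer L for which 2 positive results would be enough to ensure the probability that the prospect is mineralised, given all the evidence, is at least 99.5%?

Prior odds = 0.0037/0.9963 = 37/9963.
Target odds = 0.995/0.005 = 199.
Need L² ≥ 199 ÷ (37/9963) = 1982637/37.
231² = 53361 < 1982637/37 ≤ 53824 = 232², so L = 232.

232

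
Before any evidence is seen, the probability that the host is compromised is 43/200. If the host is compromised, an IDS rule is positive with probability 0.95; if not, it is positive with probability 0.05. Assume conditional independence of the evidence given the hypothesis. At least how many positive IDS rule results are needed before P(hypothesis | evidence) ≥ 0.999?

Prior odds: 0.215 ÷ 0.785 = 43/157.
Likelihood ratio of a positive = 0.95/0.05 = 19.
Target posterior odds = 0.999/0.001 = 999.
Need (43/157) × 19ⁿ ≥ 999, i.e. 19ⁿ ≥ 156843/43.
19² = 361 falls short of 156843/43 but 19³ = 6859 reaches it, so n = 3.

3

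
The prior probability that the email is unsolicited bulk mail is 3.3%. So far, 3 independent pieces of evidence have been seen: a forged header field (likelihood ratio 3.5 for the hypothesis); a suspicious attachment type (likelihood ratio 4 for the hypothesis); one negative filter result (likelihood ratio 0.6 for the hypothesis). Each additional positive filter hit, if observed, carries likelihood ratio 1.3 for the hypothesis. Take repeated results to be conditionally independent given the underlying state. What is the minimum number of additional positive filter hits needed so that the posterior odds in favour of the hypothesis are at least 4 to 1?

Prior odds = 0.033/0.967 = 33/967.
Combined Bayes factor of the evidence already in hand = 3.5 × 4 × 0.6 = 8.4.
Odds after that evidence = (33/967) × 8.4 = 1386/4835.
Target odds = 4.
Need 1.3ⁿ ≥ 4 ÷ (1386/4835) = 9670/693.
1.3¹⁰ ≈13.7858 falls short of 9670/693 but 1.3¹¹ ≈17.9216 reaches it, so n = 11.

11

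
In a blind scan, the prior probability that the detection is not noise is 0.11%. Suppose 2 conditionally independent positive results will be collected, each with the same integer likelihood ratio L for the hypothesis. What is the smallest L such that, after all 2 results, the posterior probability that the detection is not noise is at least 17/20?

72

Prior odds = 0.0011/0.9989 = 11/9989.
Target odds = 0.85/0.15 = 17/3.
Need L² ≥ 17/3 ÷ (11/9989) = 169813/33.
71² = 5041 < 169813/33 ≤ 5184 = 72², so L = 72.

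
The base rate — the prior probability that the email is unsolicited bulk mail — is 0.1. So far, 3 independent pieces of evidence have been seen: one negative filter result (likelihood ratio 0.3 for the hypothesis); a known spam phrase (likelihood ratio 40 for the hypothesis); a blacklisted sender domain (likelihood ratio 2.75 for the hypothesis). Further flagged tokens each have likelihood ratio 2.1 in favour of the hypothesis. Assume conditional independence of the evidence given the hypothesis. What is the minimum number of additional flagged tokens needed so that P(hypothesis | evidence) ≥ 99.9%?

Prior odds = 0.1/0.9 = 1/9.
Combined Bayes factor of the evidence already in hand = 0.3 × 40 × 2.75 = 33.
Odds after that evidence = (1/9) × 33 = 11/3.
Target odds = 0.999/0.001 = 999.
Need 2.1ⁿ ≥ 999 ÷ (11/3) = 2997/11.
2.1⁷ ≈180.109 falls short of 2997/11 but 2.1⁸ ≈378.229 reaches it, so n = 8.

8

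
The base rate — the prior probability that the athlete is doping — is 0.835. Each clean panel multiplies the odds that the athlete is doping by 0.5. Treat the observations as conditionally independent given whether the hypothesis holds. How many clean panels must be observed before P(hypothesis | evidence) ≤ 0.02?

8

Prior odds = 0.835/0.165 = 167/33.
Likelihood ratio per clean panel = 0.5.
Target odds: 0.02 ÷ 0.98 = 1/49.
Need (167/33) × 0.5ⁿ ≤ 1/49, i.e. 0.5ⁿ ≤ 33/8183.
0.5⁷ = 0.0078125 is still above 33/8183 but 0.5⁸ = 0.00390625 is at or below it, so n = 8.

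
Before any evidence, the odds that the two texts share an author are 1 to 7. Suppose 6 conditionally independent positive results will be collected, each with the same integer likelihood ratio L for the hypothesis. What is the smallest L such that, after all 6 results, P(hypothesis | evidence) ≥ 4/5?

Prior odds = 1/7.
Target odds = 0.8/0.2 = 4.
Need L⁶ ≥ 4 ÷ (1/7) = 28.
1⁶ = 1 < 28 ≤ 64 = 2⁶, so L = 2.

2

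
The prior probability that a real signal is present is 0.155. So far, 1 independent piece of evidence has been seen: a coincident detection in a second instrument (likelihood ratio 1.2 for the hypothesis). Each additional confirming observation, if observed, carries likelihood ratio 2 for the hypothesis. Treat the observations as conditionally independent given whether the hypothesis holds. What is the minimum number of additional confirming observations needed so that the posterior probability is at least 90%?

Prior odds = 0.155/0.845 = 31/169.
Bayes factor of the evidence already in hand = 1.2.
Odds after that evidence = (31/169) × 1.2 = 186/845.
Target odds = 0.9/0.1 = 9.
Need 2ⁿ ≥ 9 ÷ (186/845) = 2535/62.
2⁵ = 32 falls short of 2535/62 but 2⁶ = 64 reaches it, so n = 6.

6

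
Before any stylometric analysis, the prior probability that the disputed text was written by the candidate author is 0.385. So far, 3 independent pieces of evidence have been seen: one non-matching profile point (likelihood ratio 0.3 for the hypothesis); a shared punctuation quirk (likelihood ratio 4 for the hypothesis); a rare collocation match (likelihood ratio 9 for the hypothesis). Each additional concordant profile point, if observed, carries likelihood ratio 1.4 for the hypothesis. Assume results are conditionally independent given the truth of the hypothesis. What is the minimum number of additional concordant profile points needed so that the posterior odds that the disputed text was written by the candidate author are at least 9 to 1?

1

Prior odds = 0.385/0.615 = 77/123.
Combined Bayes factor of the evidence already in hand = 0.3 × 4 × 9 = 10.8.
Odds after that evidence = (77/123) × 10.8 = 1386/205.
Target odds = 9.
Need 1.4ⁿ ≥ 9 ÷ (1386/205) = 205/154.
1.4¹ = 1.4, which meets the required 205/154; so n = 1.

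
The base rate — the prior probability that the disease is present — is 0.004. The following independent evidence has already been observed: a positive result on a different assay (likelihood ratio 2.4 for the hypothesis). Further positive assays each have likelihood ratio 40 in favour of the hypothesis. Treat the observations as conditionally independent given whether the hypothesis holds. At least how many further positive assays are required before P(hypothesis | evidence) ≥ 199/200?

Prior odds = 0.004/0.996 = 1/249.
Bayes factor of the evidence already in hand = 2.4.
Odds after that evidence = (1/249) × 2.4 = 4/415.
Target odds = 0.995/0.005 = 199.
Need 40ⁿ ≥ 199 ÷ (4/415) = 20646.25.
40² = 1600 falls short of 20646.25 but 40³ = 64000 reaches it, so n = 3.

3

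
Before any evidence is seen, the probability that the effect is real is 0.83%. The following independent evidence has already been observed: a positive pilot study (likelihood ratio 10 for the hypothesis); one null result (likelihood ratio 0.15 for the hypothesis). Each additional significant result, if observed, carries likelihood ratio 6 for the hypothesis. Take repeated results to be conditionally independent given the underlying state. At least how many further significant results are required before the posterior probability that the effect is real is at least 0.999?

Prior odds = 0.0083/0.9917 = 83/9917.
Combined Bayes factor of the evidence already in hand = 10 × 0.15 = 1.5.
Odds after that evidence = (83/9917) × 1.5 = 249/19834.
Target odds = 0.999/0.001 = 999.
Need 6ⁿ ≥ 999 ÷ (249/19834) = 6604722/83.
6⁶ = 46656 falls short of 6604722/83 but 6⁷ = 279936 reaches it, so n = 7.

7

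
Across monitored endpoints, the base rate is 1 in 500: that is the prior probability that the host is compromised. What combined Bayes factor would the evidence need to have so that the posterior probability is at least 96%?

11976

Prior odds = 0.002/0.998 = 1/499.
Target odds = 0.96/0.04 = 24.
Required Bayes factor = 24 ÷ (1/499) = 11976.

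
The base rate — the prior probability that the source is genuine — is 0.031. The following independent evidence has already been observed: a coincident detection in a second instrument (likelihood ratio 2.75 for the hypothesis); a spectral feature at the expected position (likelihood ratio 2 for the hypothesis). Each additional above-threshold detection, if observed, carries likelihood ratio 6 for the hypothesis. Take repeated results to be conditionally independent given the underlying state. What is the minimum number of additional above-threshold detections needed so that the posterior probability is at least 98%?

Prior odds = 0.031/0.969 = 31/969.
Combined Bayes factor of the evidence already in hand = 2.75 × 2 = 5.5.
Odds after that evidence = (31/969) × 5.5 = 341/1938.
Target odds = 0.98/0.02 = 49.
Need 6ⁿ ≥ 49 ÷ (341/1938) = 94962/341.
6³ = 216 falls short of 94962/341 but 6⁴ = 1296 reaches it, so n = 4.

4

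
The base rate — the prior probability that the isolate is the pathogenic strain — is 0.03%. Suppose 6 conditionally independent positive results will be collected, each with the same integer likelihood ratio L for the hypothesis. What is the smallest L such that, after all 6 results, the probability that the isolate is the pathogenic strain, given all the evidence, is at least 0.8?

Prior odds = 0.0003/0.9997 = 3/9997.
Target odds = 0.8/0.2 = 4.
Need L⁶ ≥ 4 ÷ (3/9997) = 39988/3.
4⁶ = 4096 < 39988/3 ≤ 15625 = 5⁶, so L = 5.

5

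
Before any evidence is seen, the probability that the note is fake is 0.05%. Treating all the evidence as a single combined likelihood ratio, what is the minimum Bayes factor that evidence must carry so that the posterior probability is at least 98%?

97951

Prior odds = 0.0005/0.9995 = 1/1999.
Target odds = 0.98/0.02 = 49.
Required Bayes factor = 49 ÷ (1/1999) = 97951.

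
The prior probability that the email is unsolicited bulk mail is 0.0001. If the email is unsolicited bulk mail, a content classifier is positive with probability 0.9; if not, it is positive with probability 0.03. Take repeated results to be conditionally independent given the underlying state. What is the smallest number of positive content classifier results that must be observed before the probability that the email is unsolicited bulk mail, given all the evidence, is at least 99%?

Prior odds = 0.0001/0.9999 = 1/9999.
Likelihood ratio of a positive = 0.9/0.03 = 30.
Target odds: 0.99 ÷ 0.01 = 99.
Need (1/9999) × 30ⁿ ≥ 99, i.e. 30ⁿ ≥ 989901.
30⁴ = 810000 falls short of 989901 but 30⁵ = 24300000 reaches it, so n = 5.

5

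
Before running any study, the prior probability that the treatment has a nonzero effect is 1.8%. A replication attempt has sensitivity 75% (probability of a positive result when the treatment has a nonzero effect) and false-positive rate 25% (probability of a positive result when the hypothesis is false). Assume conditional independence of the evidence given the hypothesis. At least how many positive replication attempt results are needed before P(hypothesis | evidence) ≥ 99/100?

8

Prior odds = 0.018/0.982 = 9/491.
Likelihood ratio of a positive result = 0.75/0.25 = 3.
Target posterior odds = 0.99/0.01 = 99.
Require 3ⁿ ≥ 99 ÷ (9/491) = 5401.
3⁷ = 2187 falls short of 5401 but 3⁸ = 6561 reaches it, so n = 8.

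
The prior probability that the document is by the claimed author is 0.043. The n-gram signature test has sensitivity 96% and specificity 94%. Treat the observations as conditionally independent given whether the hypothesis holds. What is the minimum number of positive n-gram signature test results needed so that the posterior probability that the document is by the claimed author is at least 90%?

Prior odds = 0.043/0.957 = 43/957.
False-positive rate = 1 − 0.94 = 0.06; likelihood ratio of a positive = 0.96/0.06 = 16.
Target posterior odds = 0.9/0.1 = 9.
Require 16ⁿ ≥ 9 ÷ (43/957) = 8613/43.
16¹ = 16 falls short of 8613/43 but 16² = 256 reaches it, so n = 2.

2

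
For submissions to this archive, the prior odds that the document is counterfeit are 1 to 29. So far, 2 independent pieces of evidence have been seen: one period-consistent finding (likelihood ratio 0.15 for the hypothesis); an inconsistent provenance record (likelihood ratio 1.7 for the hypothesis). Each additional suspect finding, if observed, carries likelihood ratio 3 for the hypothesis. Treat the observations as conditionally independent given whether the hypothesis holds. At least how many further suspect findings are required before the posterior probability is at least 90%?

Prior odds = 1/29.
Combined Bayes factor of the evidence already in hand = 0.15 × 1.7 = 0.255.
Odds after that evidence = (1/29) × 0.255 = 51/5800.
Target odds = 0.9/0.1 = 9.
Need 3ⁿ ≥ 9 ÷ (51/5800) = 17400/17.
3⁶ = 729 falls short of 17400/17 but 3⁷ = 2187 reaches it, so n = 7.

7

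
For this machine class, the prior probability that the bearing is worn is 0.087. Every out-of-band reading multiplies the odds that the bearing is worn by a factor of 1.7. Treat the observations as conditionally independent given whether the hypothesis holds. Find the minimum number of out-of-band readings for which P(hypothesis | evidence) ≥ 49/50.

12

Prior odds = 0.087/0.913 = 87/913.
Likelihood ratio per out-of-band reading = 1.7.
Target odds: 0.98 ÷ 0.02 = 49.
Require 1.7ⁿ ≥ 49 ÷ (87/913) = 44737/87.
1.7¹¹ ≈342.719 falls short of 44737/87 but 1.7¹² ≈582.622 reaches it, so n = 12.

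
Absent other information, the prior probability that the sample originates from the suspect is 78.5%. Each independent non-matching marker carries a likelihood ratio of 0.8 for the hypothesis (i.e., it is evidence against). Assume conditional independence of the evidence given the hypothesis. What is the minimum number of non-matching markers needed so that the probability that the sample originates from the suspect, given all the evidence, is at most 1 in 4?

Prior odds = 0.785/0.215 = 157/43.
Likelihood ratio per non-matching marker = 0.8.
Target posterior odds = 0.25/0.75 = 1/3.
Require 0.8ⁿ ≤ 1/3 ÷ (157/43) = 43/471.
0.8¹⁰ = 1048576/9765625 is still above 43/471 but 0.8¹¹ = 4194304/48828125 is at or below it, so n = 11.

11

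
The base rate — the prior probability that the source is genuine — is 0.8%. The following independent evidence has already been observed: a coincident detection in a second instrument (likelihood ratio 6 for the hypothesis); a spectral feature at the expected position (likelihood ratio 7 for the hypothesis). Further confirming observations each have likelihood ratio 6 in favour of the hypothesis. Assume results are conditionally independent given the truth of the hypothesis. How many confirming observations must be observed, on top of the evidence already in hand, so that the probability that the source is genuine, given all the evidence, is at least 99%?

4

Prior odds = 0.008/0.992 = 1/124.
Combined Bayes factor of the evidence already in hand = 6 × 7 = 42.
Odds after that evidence = (1/124) × 42 = 21/62.
Target odds = 0.99/0.01 = 99.
Need 6ⁿ ≥ 99 ÷ (21/62) = 2046/7.
6³ = 216 falls short of 2046/7 but 6⁴ = 1296 reaches it, so n = 4.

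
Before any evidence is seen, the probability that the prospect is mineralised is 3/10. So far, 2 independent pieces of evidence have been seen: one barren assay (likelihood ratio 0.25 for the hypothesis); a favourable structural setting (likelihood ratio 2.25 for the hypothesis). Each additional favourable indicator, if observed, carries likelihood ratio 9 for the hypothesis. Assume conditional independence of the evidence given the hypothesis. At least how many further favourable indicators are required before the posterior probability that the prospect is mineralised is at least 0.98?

Prior odds = 0.3/0.7 = 3/7.
Combined Bayes factor of the evidence already in hand = 0.25 × 2.25 = 0.5625.
Odds after that evidence = (3/7) × 0.5625 = 27/112.
Target odds = 0.98/0.02 = 49.
Need 9ⁿ ≥ 49 ÷ (27/112) = 5488/27.
9² = 81 falls short of 5488/27 but 9³ = 729 reaches it, so n = 3.

3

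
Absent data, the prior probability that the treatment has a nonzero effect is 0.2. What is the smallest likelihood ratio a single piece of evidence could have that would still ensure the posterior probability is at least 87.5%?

Prior odds = 0.2/0.8 = 0.25.
Target odds = 0.875/0.125 = 7.
Required Bayes factor = 7 ÷ 0.25 = 28.

28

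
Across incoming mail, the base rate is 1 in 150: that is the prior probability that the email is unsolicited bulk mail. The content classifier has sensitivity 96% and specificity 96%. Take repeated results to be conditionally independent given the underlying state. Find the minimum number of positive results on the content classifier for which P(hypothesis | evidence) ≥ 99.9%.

4

Prior odds = (1/150)/(149/150) = 1/149.
False-positive rate = 1 − 0.96 = 0.04; likelihood ratio of a positive = 0.96/0.04 = 24.
Target odds: 0.999 ÷ 0.001 = 999.
Need (1/149) × 24ⁿ ≥ 999, i.e. 24ⁿ ≥ 148851.
24³ = 13824 falls short of 148851 but 24⁴ = 331776 reaches it, so n = 4.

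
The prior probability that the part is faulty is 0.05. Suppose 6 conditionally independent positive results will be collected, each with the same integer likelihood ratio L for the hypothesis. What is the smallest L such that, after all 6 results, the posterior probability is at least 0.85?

Prior odds = 0.05/0.95 = 1/19.
Target odds = 0.85/0.15 = 17/3.
Need L⁶ ≥ 17/3 ÷ (1/19) = 323/3.
2⁶ = 64 < 323/3 ≤ 729 = 3⁶, so L = 3.

3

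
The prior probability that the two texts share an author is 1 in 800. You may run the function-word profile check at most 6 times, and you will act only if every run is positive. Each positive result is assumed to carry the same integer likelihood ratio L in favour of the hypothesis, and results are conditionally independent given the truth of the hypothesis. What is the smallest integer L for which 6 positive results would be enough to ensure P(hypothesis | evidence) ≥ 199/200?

Prior odds = 0.00125/0.99875 = 1/799.
Target odds = 0.995/0.005 = 199.
Need L⁶ ≥ 199 ÷ (1/799) = 159001.
7⁶ = 117649 < 159001 ≤ 262144 = 8⁶, so L = 8.

8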